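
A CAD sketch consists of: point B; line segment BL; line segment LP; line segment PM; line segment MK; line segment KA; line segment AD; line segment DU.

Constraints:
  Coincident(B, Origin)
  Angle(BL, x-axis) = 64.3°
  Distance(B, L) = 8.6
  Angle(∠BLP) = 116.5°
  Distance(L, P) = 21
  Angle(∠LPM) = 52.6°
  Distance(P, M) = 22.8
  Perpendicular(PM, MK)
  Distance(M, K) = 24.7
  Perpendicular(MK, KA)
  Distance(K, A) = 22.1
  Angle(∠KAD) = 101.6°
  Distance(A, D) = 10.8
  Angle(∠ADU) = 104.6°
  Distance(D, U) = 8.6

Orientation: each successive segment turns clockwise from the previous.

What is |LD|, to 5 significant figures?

14.455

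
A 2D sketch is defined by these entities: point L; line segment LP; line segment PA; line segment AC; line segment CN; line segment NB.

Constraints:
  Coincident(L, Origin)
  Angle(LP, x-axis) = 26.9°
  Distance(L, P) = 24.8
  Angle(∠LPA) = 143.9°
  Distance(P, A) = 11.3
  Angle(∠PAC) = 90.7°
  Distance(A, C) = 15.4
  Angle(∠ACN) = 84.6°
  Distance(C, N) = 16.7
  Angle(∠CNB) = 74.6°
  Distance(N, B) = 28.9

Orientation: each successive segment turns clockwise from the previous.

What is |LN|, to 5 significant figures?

14.894

∠PAC = 90.7° gives AC at -98.500° from the x-axis; with |AC| = 15.4, C = (30.995, -5.8171). ∠ACN = 84.6° gives CN at 166.10° from the x-axis; with |CN| = 16.7, N = (14.784, -1.8053). Then |LN| = |N − L| = 14.894.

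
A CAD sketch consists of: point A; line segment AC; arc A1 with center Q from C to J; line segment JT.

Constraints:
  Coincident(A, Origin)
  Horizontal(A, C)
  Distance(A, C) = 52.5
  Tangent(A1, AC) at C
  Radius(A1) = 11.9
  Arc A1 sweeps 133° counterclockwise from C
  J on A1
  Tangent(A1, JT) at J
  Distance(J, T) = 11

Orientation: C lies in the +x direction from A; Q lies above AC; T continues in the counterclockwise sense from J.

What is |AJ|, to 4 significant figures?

64.39

A1 meets AC tangentially, so QC is at right angles to AC, so Q = C + (0, 11.9) = (52.50, 11.90). On A1, C sits at bearing -90° from Q; a 133° counterclockwise sweep puts J at bearing 43°, so J = Q + 11.9·(cos 43°, sin 43°) = (61.20, 20.02). Then |AJ| = |J − A| = 64.39.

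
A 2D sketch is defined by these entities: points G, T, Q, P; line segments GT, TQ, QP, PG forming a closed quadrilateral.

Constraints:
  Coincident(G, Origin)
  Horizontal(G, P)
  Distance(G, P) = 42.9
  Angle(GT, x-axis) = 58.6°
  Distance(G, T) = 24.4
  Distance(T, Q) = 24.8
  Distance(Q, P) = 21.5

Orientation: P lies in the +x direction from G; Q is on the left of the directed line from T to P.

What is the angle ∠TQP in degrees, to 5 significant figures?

104.54°

G is at the origin; GP is horizontal with |GP| = 42.9 and P in +x, so P = (42.9, 0). GT runs at 58.6° with |GT| = 24.4, so T = (12.713, 20.827). Q is determined by |TQ| = 24.8 and |QP| = 21.5 together: it lies at the intersection of circle(T, 24.8) and circle(P, 21.5). With |TP| = 36.675, the foot of the radical line on TP is 20.420 from T and the perpendicular offset is √(24.8² − 20.420²) = 14.073. Taking the left-of-TP solution: Q = (37.513, 20.814).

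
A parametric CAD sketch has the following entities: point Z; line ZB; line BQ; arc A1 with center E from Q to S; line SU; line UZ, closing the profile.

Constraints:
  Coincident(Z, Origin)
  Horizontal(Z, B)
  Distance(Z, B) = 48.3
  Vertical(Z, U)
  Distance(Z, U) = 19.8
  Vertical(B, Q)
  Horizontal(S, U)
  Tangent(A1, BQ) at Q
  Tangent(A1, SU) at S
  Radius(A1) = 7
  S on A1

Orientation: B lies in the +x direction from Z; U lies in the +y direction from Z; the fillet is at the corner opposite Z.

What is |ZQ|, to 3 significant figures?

50.0

The virtual corner opposite Z is at (48.3, 19.8). The tangent condition forces EQ to be normal to BQ and tangency of A1 to SU means the radius ES is perpendicular to SU, with radius 7.0, so the center E sits 7.0 in from both sides at E = (41.3, 12.8). That places the tangent points at Q = (48.3, 12.8) on BQ and S = (41.3, 19.8) on SU. Then |ZQ| = |Q − Z| = 50.0.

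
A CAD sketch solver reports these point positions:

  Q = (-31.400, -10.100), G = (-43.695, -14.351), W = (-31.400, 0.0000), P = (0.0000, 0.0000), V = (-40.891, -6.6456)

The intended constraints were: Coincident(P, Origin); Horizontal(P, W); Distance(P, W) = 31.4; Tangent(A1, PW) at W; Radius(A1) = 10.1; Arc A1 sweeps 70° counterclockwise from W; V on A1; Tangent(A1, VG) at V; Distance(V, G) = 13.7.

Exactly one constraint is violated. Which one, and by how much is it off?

Distance(V, G) = 13.7 — off by 5.50.

P = (0.00, 0.00) ✓; P.y = 0.00, W.y = 0.00 ✓; |PW| = 31.40 ✓; ∠(QW, WP) = 90.00° ✓; |QW| = 10.10 ✓; bearing(Q→V) − bearing(Q→W) = 70.00° ✓; |QV| = 10.10 ✓; ∠(QV, VG) = 90.00° ✓; |VG| = 8.200 ✗.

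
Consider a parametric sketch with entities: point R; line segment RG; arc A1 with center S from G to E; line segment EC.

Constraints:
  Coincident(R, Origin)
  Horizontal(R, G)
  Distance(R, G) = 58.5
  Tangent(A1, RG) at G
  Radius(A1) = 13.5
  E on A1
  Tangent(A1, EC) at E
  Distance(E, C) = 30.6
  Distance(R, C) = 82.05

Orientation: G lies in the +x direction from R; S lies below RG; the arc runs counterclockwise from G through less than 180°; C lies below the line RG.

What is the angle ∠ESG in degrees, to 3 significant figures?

131°

R is at the origin; RG is horizontal with |RG| = 58.5 and G on the +x side, so G = (58.5, 0.00). Tangency of A1 to RG means the radius SG is perpendicular to RG, so S = G + (0, -13.5) = (58.5, -13.5). Since SE ⟂ EC (tangency), |SC| = √(13.5² + 30.6²) = 33.4 regardless of where E sits on A1. So C lies on both circle(R, 82.05) and circle(S, 33.4); the below-RG intersection is C = (68.3, -45.5). E is the foot of the tangent from C: E = (48.3, -22.3).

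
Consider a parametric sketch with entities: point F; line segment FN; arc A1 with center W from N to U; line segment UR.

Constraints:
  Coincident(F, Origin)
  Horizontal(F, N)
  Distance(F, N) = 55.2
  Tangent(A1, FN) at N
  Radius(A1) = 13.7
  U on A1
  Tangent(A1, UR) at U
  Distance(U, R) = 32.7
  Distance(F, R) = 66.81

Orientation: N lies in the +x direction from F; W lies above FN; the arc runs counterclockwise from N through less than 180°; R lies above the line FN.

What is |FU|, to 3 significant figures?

69.7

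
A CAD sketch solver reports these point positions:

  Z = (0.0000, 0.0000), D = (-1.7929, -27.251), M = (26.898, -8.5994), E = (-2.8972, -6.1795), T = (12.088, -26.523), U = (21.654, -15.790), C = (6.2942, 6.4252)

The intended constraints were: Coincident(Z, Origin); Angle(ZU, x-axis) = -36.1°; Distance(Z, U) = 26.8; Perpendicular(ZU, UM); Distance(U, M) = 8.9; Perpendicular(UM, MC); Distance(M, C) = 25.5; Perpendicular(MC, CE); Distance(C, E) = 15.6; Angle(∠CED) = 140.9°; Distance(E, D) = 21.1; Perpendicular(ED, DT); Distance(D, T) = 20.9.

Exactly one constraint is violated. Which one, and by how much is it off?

Distance(D, T) = 20.9 — off by 7.00.

Z = (0.00, 0.00) ✓; ZU at -36.10° ✓; |ZU| = 26.80 ✓; ∠(ZU, UM) = 90.00° ✓; |UM| = 8.900 ✓; ∠(UM, MC) = 90.00° ✓; |MC| = 25.50 ✓; ∠(MC, CE) = 90.00° ✓; |CE| = 15.60 ✓; ∠CED = 140.9° ✓; |ED| = 21.10 ✓; ∠(ED, DT) = 90.00° ✓; |DT| = 13.90 ✗.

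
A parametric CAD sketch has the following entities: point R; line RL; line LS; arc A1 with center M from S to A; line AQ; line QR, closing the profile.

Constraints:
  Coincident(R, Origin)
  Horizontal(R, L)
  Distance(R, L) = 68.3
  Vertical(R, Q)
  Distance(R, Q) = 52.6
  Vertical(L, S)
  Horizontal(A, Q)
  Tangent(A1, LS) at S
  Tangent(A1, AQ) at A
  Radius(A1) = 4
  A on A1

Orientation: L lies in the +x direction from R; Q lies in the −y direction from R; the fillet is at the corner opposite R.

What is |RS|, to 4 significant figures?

83.83

R is at the origin; R and L share the same y with |RL| = 68.3 and L on the +x side, so L = (68.30, 0.000). R and Q share the same x with |RQ| = 52.6 and Q on the −y side, so Q = (0.000, -52.60). The virtual corner opposite R is at (68.30, -52.60). A1 meets LS tangentially, so MS is at right angles to LS and the tangent condition forces MA to be normal to AQ, with radius 4.0, so the center M sits 4.0 in from both sides at M = (64.30, -48.60). That places the tangent points at S = (68.30, -48.60) on LS and A = (64.30, -52.60) on AQ. Then |RS| = |S − R| = 83.83.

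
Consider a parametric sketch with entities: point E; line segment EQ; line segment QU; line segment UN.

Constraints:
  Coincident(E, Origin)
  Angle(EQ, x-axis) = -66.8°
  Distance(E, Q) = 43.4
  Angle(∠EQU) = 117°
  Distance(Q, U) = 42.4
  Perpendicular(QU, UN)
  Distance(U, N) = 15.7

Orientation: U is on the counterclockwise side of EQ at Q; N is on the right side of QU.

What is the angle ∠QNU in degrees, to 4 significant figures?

69.68°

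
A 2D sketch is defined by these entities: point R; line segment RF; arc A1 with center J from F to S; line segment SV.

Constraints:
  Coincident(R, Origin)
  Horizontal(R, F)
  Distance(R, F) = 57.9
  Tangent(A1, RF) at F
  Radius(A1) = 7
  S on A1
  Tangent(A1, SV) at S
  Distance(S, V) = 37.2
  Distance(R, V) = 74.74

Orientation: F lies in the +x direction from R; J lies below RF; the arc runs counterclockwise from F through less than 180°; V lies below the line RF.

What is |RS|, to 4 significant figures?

51.82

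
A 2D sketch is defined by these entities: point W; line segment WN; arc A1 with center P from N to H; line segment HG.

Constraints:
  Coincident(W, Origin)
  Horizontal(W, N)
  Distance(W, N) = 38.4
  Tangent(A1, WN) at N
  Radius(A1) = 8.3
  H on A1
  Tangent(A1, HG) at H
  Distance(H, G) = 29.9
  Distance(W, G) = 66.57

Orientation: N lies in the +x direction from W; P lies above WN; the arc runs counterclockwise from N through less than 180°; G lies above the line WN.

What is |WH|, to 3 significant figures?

46.2

Checks: W.y = 0.00, N.y = 0.00 ✓; |PH| = 8.300 ✓; ∠(PH, HG) = 90.00° ✓; |HG| = 29.90 ✓; |WG| = 66.57 ✓.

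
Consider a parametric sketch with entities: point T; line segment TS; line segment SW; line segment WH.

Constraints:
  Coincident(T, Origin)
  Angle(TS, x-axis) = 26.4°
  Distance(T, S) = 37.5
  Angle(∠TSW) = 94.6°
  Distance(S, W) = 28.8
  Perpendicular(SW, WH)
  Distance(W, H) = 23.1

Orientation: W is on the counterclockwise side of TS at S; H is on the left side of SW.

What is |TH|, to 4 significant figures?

34.87

T is at the origin; TS runs at 26.4° with length 37.5, so S = 37.5·(cos 26.4°, sin 26.4°) = (33.59, 16.67). ∠TSW = 94.6°, so SW runs at 26.4° + (180° − 94.6°) = 111.8° from the x-axis; with |SW| = 28.8, W = S + 28.8·(cos 111.8°, sin 111.8°) = (22.89, 43.41). The perpendicularity gives WH at right angles to SW; with |WH| = 23.1 on the left of SW, H = W + 23.1·(-0.9285, -0.3714) = (1.446, 34.84). Then |TH| = |H − T| = 34.87.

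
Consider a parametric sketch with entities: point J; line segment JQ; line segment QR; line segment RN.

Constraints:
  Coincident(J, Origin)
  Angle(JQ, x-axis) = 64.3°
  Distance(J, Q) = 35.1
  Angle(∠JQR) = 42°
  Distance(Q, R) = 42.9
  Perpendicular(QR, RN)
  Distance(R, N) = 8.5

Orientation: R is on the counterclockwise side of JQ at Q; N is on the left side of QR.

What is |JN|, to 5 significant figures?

22.525

J is at the origin; JQ runs at 64.3° with length 35.1, so Q = 35.1·(cos 64.3°, sin 64.3°) = (15.221, 31.628). ∠JQR = 42.0°, so QR runs at 64.3° + (180° − 42.0°) = 202.30° from the x-axis; with |QR| = 42.9, R = Q + 42.9·(cos 202.30°, sin 202.30°) = (-24.470, 15.349). QR ⟂ RN; with |RN| = 8.5 on the left of QR, N = R + 8.5·(0.37946, -0.92521) = (-21.245, 7.4849). Then |JN| = |N − J| = 22.525.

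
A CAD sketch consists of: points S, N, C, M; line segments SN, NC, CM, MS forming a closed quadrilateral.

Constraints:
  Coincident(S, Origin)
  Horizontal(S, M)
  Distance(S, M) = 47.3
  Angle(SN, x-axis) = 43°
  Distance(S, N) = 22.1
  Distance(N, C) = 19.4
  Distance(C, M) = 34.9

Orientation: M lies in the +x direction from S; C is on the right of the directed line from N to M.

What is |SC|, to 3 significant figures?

13.2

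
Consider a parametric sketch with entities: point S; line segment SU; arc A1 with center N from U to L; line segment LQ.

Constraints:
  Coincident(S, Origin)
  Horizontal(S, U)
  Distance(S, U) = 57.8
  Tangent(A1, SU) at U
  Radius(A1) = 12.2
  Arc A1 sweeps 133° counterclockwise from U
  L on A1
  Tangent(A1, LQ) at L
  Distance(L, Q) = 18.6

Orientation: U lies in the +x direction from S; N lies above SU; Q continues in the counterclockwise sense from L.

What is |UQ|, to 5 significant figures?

34.330

On A1, U sits at bearing -90° from N; a 133° counterclockwise sweep puts L at bearing 43°, so L = N + 12.2·(cos 43°, sin 43°) = (66.723, 20.520). A1 meets LQ tangentially, so NL is at right angles to LQ, so LQ runs along (−sin 43°, cos 43°); with |LQ| = 18.6, Q = (54.037, 34.124). Then |UQ| = |Q − U| = 34.330.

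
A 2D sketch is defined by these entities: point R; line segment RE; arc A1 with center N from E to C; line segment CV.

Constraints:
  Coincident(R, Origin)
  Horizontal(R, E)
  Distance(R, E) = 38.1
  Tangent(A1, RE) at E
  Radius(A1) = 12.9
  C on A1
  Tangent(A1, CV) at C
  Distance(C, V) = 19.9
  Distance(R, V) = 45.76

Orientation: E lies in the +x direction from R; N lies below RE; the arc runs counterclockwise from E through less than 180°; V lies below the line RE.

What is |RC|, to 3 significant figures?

29.8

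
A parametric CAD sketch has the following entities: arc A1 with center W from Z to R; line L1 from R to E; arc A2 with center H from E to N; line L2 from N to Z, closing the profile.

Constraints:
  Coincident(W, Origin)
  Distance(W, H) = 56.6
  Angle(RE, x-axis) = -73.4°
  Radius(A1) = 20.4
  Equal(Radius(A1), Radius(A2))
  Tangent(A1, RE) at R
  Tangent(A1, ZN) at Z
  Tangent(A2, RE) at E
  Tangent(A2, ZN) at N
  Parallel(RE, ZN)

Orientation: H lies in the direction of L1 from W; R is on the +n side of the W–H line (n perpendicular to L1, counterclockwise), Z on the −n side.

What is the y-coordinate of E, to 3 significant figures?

-48.4

The slot axis is L1's direction at -73.4°, so u = (cos -73.4°, sin -73.4°) = (0.286, -0.958) and n = (−sin -73.4°, cos -73.4°) = (0.958, 0.286). W is at the origin and H lies 56.6 along u from W, so H = 56.6·u = (16.2, -54.2). Tangency of A1 to both parallel lines with radius 20.4 puts R and Z at W ± 20.4·n: R = (19.5, 5.83), Z = (-19.5, -5.83). Equal radii place E and N the same way about H: E = H + 20.4·n = (35.7, -48.4), N = H − 20.4·n = (-3.38, -60.1). So E.y = -48.4.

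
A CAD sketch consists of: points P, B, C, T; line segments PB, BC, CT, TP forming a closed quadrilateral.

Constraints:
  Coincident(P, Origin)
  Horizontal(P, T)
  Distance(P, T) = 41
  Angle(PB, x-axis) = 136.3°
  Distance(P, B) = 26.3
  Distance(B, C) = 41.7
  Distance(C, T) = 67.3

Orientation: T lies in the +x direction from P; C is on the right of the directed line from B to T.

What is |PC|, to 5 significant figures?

32.195

Checks: P = (0.00, 0.00) ✓; |BC| = 41.70 ✓; |CT| = 67.30 ✓.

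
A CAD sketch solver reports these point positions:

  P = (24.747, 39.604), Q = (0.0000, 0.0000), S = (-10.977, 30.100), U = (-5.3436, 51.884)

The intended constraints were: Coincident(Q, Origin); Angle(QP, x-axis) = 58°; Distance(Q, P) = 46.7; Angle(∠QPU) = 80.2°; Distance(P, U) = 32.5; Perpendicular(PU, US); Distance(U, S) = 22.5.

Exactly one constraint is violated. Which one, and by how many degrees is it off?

Perpendicular(PU, US) — off by 7.70°.

Q = (0.00, 0.00) ✓; QP at 58.00° ✓; |QP| = 46.70 ✓; ∠QPU = 80.20° ✓; |PU| = 32.50 ✓; ∠(PU, US) = 97.70° ✗; |US| = 22.50 ✓.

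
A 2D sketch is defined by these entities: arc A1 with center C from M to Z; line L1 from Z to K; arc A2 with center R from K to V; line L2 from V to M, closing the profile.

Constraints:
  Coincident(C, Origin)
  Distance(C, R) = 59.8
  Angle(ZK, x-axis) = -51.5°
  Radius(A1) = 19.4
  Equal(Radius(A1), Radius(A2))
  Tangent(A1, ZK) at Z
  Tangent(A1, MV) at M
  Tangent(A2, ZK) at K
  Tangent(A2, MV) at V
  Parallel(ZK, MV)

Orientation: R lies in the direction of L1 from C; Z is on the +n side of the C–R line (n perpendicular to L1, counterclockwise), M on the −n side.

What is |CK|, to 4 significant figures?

62.87

Tangency of A1 to both parallel lines with radius 19.4 puts Z and M at C ± 19.4·n: Z = (15.18, 12.08), M = (-15.18, -12.08). Equal radii place K and V the same way about R: K = R + 19.4·n = (52.41, -34.72), V = R − 19.4·n = (22.04, -58.88). Then |CK| = |K − C| = 62.87.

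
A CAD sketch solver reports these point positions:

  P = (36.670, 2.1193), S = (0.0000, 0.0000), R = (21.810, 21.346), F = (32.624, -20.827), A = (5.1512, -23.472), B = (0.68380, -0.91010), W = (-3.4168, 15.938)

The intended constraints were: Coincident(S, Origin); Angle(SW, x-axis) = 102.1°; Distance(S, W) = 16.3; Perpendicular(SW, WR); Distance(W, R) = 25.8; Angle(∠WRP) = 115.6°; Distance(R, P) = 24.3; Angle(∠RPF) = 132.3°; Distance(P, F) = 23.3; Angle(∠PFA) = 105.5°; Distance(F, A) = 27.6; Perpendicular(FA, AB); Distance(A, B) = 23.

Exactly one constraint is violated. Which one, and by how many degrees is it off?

Perpendicular(FA, AB) — off by 5.70°.

S = (0.00, 0.00) ✓; SW at 102.1° ✓; |SW| = 16.30 ✓; ∠(SW, WR) = 90.00° ✓; |WR| = 25.80 ✓; ∠WRP = 115.6° ✓; |RP| = 24.30 ✓; ∠RPF = 132.3° ✓; |PF| = 23.30 ✓; ∠PFA = 105.5° ✓; |FA| = 27.60 ✓; ∠(FA, AB) = 84.30° ✗; |AB| = 23.00 ✓.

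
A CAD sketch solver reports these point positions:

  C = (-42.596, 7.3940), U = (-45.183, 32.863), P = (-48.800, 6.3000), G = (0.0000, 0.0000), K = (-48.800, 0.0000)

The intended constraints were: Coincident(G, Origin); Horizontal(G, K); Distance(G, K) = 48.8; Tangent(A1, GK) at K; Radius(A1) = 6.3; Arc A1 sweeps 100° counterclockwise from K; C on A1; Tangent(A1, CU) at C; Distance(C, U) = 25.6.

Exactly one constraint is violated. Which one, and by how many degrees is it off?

Tangent(A1, CU) at C — off by 4.20°.

G = (0.00, 0.00) ✓; G.y = 0.00, K.y = 0.00 ✓; |GK| = 48.80 ✓; ∠(PK, KG) = 90.00° ✓; |PK| = 6.300 ✓; bearing(P→C) − bearing(P→K) = 100.0° ✓; |PC| = 6.300 ✓; ∠(PC, CU) = 94.20° ✗; |CU| = 25.60 ✓.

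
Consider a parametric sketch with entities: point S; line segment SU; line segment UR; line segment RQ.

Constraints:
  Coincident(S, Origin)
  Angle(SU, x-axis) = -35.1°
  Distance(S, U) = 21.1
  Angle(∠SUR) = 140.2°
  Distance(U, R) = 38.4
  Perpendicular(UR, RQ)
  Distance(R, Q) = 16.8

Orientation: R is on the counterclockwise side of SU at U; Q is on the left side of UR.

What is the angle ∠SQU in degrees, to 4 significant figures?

20.18°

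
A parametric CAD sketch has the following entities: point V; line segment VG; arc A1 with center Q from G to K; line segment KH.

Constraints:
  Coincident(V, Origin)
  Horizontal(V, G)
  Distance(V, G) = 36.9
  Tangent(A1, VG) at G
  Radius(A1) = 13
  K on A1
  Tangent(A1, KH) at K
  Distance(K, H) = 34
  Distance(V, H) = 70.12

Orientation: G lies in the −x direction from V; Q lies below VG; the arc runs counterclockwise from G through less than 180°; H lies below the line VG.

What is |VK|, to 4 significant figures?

51.17

V is at the origin; VG is horizontal with |VG| = 36.9 and G on the −x side, so G = (-36.90, 0.000). Since A1 is tangent to VG there, QG ⟂ VG, so Q = G + (0, -13) = (-36.90, -13.00). Since QK ⟂ KH (tangency), |QH| = √(13.0² + 34.0²) = 36.40 regardless of where K sits on A1. So H lies on both circle(V, 70.12) and circle(Q, 36.40); the below-VG intersection is H = (-53.40, -45.45). K is the foot of the tangent from H: K = (-49.83, -11.63).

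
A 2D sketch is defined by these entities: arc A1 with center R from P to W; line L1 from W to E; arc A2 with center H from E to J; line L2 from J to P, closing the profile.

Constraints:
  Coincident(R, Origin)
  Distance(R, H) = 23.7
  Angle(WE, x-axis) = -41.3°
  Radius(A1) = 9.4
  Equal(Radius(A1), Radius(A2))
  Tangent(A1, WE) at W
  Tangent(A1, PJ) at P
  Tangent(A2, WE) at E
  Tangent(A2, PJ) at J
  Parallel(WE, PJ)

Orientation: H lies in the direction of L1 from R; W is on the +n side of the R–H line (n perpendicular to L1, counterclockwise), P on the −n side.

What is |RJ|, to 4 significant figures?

25.50

The slot axis is L1's direction at -41.3°, so u = (cos -41.3°, sin -41.3°) = (0.7513, -0.6600) and n = (−sin -41.3°, cos -41.3°) = (0.6600, 0.7513). R is at the origin and H lies 23.7 along u from R, so H = 23.7·u = (17.80, -15.64). Tangency of A1 to both parallel lines with radius 9.4 puts W and P at R ± 9.4·n: W = (6.204, 7.062), P = (-6.204, -7.062). Equal radii place E and J the same way about H: E = H + 9.4·n = (24.01, -8.580), J = H − 9.4·n = (11.60, -22.70). Then |RJ| = |J − R| = 25.50.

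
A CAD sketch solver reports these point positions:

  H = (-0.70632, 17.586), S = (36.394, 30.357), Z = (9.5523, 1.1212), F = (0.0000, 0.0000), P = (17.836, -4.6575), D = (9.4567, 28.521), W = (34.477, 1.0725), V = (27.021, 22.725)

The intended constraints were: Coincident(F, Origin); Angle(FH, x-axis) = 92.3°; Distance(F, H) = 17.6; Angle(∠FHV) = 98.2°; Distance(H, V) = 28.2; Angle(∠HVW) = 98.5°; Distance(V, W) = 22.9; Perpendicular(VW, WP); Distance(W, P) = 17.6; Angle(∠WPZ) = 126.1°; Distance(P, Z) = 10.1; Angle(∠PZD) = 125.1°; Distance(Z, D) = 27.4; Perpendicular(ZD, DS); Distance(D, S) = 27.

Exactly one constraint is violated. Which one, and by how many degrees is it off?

Perpendicular(ZD, DS) — off by 3.70°.

F = (0.00, 0.00) ✓; FH at 92.30° ✓; |FH| = 17.60 ✓; ∠FHV = 98.20° ✓; |HV| = 28.20 ✓; ∠HVW = 98.50° ✓; |VW| = 22.90 ✓; ∠(VW, WP) = 90.00° ✓; |WP| = 17.60 ✓; ∠WPZ = 126.1° ✓; |PZ| = 10.10 ✓; ∠PZD = 125.1° ✓; |ZD| = 27.40 ✓; ∠(ZD, DS) = 86.30° ✗; |DS| = 27.00 ✓.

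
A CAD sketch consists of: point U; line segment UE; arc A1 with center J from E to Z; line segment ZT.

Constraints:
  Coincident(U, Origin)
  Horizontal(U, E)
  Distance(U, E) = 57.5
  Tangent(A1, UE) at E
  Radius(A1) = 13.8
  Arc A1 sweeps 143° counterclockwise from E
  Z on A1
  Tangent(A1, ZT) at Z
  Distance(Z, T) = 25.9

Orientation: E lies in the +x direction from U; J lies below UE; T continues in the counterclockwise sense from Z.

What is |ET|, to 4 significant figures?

42.26

U is at the origin; U and E share the same y with |UE| = 57.5 and E on the +x side, so E = (57.50, 0.000). The tangent condition forces JE to be normal to UE, so J = E + (0, -13.8) = (57.50, -13.80). On A1, E sits at bearing 90° from J; a 143° counterclockwise sweep puts Z at bearing 233°, so Z = J + 13.8·(cos 233°, sin 233°) = (49.19, -24.82). Tangency of A1 to ZT means the radius JZ is perpendicular to ZT, so ZT runs along (−sin 233°, cos 233°); with |ZT| = 25.9, T = (69.88, -40.41). Then |ET| = |T − E| = 42.26.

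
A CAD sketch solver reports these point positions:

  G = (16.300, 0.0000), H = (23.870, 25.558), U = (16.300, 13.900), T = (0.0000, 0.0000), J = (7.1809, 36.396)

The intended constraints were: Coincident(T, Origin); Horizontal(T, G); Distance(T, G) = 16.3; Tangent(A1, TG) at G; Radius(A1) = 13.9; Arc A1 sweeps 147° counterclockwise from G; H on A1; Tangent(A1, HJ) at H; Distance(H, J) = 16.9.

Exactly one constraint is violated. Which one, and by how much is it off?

Distance(H, J) = 16.9 — off by 3.00.

T = (0.00, 0.00) ✓; T.y = 0.00, G.y = 0.00 ✓; |TG| = 16.30 ✓; ∠(UG, GT) = 90.00° ✓; |UG| = 13.90 ✓; bearing(U→H) − bearing(U→G) = 147.0° ✓; |UH| = 13.90 ✓; ∠(UH, HJ) = 90.00° ✓; |HJ| = 19.90 ✗.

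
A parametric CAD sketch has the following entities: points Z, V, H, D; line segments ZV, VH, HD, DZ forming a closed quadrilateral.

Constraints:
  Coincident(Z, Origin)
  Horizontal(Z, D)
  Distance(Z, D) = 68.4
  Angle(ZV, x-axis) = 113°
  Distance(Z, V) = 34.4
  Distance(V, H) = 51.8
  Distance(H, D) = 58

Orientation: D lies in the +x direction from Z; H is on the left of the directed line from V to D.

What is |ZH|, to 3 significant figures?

59.8

Z is at the origin; Z and D share the same y with |ZD| = 68.4 and D in +x, so D = (68.4, 0). ZV runs at 113.0° with |ZV| = 34.4, so V = (-13.4, 31.7). H is determined by |VH| = 51.8 and |HD| = 58.0 together: it lies at the intersection of circle(V, 51.8) and circle(D, 58.0). With |VD| = 87.8, the foot of the radical line on VD is 40.0 from V and the perpendicular offset is √(51.8² − 40.0²) = 32.9. Taking the left-of-VD solution: H = (35.7, 47.9).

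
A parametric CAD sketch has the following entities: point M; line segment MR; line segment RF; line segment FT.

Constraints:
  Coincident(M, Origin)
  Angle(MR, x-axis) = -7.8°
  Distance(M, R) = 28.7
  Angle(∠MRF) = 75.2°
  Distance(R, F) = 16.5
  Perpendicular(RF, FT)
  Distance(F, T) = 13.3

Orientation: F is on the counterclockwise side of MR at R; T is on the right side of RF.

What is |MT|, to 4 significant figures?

42.06

M is at the origin; MR runs at -7.8° with length 28.7, so R = 28.7·(cos -7.8°, sin -7.8°) = (28.43, -3.895). ∠MRF = 75.2°, so RF runs at -7.8° + (180° − 75.2°) = 97.00° from the x-axis; with |RF| = 16.5, F = R + 16.5·(cos 97.00°, sin 97.00°) = (26.42, 12.48). The perpendicularity gives FT at right angles to RF; with |FT| = 13.3 on the right of RF, T = F + 13.3·(0.9925, 0.1219) = (39.62, 14.10). Then |MT| = |T − M| = 42.06.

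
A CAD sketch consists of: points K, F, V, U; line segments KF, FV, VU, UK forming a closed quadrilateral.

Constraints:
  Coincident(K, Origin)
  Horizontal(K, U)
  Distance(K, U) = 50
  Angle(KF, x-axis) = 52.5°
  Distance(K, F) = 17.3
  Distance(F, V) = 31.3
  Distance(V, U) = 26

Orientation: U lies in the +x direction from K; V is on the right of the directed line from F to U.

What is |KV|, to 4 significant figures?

30.12

Checks: |FV| = 31.30 ✓; |VU| = 26.00 ✓.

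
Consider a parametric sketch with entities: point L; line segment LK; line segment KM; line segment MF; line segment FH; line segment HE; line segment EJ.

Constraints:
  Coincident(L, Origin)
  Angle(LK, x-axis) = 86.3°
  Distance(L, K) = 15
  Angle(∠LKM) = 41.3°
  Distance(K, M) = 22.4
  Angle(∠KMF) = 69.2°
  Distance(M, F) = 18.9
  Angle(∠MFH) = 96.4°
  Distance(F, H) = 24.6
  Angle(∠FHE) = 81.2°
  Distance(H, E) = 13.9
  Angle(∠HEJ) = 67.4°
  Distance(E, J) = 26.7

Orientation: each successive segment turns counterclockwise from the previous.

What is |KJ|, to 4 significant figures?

23.99

∠FHE = 81.2° gives HE at 158.2° from the x-axis; with |HE| = 13.9, E = (1.984, 17.72). ∠HEJ = 67.4° gives EJ at -89.20° from the x-axis; with |EJ| = 26.7, J = (2.357, -8.979). Then |KJ| = |J − K| = 23.99.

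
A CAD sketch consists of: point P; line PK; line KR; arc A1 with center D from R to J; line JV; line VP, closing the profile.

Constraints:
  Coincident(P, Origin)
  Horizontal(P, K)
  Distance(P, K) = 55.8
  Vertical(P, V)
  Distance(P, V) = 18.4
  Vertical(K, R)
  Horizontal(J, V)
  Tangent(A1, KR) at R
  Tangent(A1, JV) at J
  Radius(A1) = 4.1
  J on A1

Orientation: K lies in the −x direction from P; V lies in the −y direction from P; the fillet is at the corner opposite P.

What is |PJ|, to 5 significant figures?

54.877

P is at the origin; PK is horizontal with |PK| = 55.8 and K on the −x side, so K = (-55.800, 0.0000). PV is vertical with |PV| = 18.4 and V on the −y side, so V = (0.0000, -18.400). The virtual corner opposite P is at (-55.800, -18.400). A1 meets KR tangentially, so DR is at right angles to KR and A1 meets JV tangentially, so DJ is at right angles to JV, with radius 4.1, so the center D sits 4.1 in from both sides at D = (-51.700, -14.300). That places the tangent points at R = (-55.800, -14.300) on KR and J = (-51.700, -18.400) on JV. Then |PJ| = |J − P| = 54.877.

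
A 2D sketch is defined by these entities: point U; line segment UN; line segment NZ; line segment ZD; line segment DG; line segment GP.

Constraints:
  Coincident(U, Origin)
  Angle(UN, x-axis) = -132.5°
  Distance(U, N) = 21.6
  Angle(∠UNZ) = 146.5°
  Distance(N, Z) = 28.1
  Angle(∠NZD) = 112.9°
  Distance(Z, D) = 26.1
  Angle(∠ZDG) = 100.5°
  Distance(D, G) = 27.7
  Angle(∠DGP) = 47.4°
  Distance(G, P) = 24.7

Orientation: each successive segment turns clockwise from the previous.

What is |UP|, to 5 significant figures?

37.212

U is at the origin; UN runs at -132.5° with length 21.6, so N = (-14.593, -15.925). ∠UNZ = 146.5° gives NZ at -166.00° from the x-axis; with |NZ| = 28.1, Z = (-41.858, -22.723). ∠NZD = 112.9° gives ZD at 126.90° from the x-axis; with |ZD| = 26.1, D = (-57.529, -1.8514). ∠ZDG = 100.5° gives DG at 47.400° from the x-axis; with |DG| = 27.7, G = (-38.780, 18.538). ∠DGP = 47.4° gives GP at -85.200° from the x-axis; with |GP| = 24.7, P = (-36.713, -6.0749). Then |UP| = |P − U| = 37.212.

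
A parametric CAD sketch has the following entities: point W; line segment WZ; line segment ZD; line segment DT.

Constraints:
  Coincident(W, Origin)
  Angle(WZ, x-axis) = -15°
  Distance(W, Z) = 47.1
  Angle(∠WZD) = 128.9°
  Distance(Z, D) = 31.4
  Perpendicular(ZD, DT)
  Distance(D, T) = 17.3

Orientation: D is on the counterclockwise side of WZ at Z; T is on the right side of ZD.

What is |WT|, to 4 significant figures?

81.42

W is at the origin; WZ runs at -15.0° with length 47.1, so Z = 47.1·(cos -15.0°, sin -15.0°) = (45.50, -12.19). ∠WZD = 128.9°, so ZD runs at -15.0° + (180° − 128.9°) = 36.10° from the x-axis; with |ZD| = 31.4, D = Z + 31.4·(cos 36.10°, sin 36.10°) = (70.87, 6.310). ZD ⟂ DT; with |DT| = 17.3 on the right of ZD, T = D + 17.3·(0.5892, -0.8080) = (81.06, -7.668). Then |WT| = |T − W| = 81.42.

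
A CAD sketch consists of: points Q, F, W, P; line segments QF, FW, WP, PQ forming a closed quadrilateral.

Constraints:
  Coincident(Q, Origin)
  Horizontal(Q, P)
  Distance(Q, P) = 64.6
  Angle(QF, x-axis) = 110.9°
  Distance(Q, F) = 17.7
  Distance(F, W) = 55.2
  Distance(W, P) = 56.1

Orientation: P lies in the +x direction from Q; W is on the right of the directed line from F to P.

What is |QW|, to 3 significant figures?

37.7

Checks: |FW| = 55.20 ✓; |WP| = 56.10 ✓.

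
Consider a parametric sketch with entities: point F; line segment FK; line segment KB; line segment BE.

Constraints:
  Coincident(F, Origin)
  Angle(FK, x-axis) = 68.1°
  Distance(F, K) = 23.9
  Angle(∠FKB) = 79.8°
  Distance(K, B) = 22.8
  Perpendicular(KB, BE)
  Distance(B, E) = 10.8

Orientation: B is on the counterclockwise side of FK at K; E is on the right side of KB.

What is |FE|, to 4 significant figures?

39.02

∠FKB = 79.8°, so KB runs at 68.1° + (180° − 79.8°) = 168.3° from the x-axis; with |KB| = 22.8, B = K + 22.8·(cos 168.3°, sin 168.3°) = (-13.41, 26.80). The perpendicularity gives BE at right angles to KB; with |BE| = 10.8 on the right of KB, E = B + 10.8·(0.2028, 0.9792) = (-11.22, 37.37). Then |FE| = |E − F| = 39.02.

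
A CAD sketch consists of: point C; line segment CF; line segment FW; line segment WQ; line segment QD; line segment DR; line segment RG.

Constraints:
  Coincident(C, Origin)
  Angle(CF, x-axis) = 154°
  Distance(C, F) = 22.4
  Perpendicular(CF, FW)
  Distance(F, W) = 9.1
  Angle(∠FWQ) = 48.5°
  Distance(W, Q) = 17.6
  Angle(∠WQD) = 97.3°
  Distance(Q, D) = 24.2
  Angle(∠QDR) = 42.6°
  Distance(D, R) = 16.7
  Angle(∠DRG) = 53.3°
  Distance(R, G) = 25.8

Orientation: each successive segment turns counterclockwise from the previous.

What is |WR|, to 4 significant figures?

15.42

C is at the origin; CF runs at 154.0° with length 22.4, so F = (-20.13, 9.820). The perpendicularity gives FW at right angles to CF, so FW runs at -116.0°; with |FW| = 9.1, W = (-24.12, 1.640). ∠FWQ = 48.5° gives WQ at 15.50° from the x-axis; with |WQ| = 17.6, Q = (-7.162, 6.344). ∠WQD = 97.3° gives QD at 98.20° from the x-axis; with |QD| = 24.2, D = (-10.61, 30.30). ∠QDR = 42.6° gives DR at -124.4° from the x-axis; with |DR| = 16.7, R = (-20.05, 16.52). Then |WR| = |R − W| = 15.42.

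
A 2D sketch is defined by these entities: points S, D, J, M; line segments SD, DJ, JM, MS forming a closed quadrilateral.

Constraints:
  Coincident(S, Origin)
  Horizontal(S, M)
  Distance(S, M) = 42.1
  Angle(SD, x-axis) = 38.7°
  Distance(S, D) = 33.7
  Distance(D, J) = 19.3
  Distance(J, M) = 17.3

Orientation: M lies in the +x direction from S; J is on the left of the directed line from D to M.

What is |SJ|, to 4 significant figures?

48.27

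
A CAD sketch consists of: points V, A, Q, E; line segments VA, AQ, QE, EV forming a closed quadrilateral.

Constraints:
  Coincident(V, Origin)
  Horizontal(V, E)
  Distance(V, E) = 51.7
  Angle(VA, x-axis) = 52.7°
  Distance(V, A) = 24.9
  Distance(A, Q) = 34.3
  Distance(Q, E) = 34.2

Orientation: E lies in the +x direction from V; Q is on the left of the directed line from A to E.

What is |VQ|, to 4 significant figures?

57.41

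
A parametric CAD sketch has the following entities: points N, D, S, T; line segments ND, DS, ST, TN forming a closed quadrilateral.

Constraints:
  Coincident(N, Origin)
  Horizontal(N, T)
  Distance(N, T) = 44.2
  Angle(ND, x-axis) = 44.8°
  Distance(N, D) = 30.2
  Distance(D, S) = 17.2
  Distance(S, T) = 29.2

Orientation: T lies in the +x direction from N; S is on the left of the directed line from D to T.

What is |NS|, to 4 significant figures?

46.69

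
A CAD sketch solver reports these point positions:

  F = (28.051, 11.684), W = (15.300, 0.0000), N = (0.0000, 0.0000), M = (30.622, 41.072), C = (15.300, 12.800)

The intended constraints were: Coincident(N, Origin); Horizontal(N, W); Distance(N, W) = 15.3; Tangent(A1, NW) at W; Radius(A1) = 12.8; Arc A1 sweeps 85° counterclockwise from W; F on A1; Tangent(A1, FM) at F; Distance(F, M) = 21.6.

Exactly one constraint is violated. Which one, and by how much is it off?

Distance(F, M) = 21.6 — off by 7.90.

N = (0.00, 0.00) ✓; N.y = 0.00, W.y = 0.00 ✓; |NW| = 15.30 ✓; ∠(CW, WN) = 90.00° ✓; |CW| = 12.80 ✓; bearing(C→F) − bearing(C→W) = 85.00° ✓; |CF| = 12.80 ✓; ∠(CF, FM) = 90.00° ✓; |FM| = 29.50 ✗.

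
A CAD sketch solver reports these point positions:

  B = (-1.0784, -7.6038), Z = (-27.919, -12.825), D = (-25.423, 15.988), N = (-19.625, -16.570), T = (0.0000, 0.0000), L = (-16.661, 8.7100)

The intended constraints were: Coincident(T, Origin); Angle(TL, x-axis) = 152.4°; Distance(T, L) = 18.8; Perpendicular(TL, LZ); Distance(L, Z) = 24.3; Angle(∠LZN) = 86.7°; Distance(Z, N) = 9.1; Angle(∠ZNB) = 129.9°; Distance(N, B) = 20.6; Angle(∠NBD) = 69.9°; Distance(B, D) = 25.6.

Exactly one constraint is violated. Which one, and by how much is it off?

Distance(B, D) = 25.6 — off by 8.30.

T = (0.00, 0.00) ✓; TL at 152.4° ✓; |TL| = 18.80 ✓; ∠(TL, LZ) = 90.00° ✓; |LZ| = 24.30 ✓; ∠LZN = 86.70° ✓; |ZN| = 9.100 ✓; ∠ZNB = 129.9° ✓; |NB| = 20.60 ✓; ∠NBD = 69.90° ✓; |BD| = 33.90 ✗.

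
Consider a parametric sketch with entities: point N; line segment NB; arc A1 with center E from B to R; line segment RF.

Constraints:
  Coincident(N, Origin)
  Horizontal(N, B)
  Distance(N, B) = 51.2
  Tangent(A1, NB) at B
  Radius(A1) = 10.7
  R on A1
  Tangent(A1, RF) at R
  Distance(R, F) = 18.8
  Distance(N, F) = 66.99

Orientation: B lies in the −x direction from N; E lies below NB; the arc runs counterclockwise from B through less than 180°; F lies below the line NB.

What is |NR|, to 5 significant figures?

62.973

Checks: |EB| = 10.70 ✓; |ER| = 10.70 ✓; ∠(ER, RF) = 90.00° ✓; |RF| = 18.80 ✓; |NF| = 66.99 ✓.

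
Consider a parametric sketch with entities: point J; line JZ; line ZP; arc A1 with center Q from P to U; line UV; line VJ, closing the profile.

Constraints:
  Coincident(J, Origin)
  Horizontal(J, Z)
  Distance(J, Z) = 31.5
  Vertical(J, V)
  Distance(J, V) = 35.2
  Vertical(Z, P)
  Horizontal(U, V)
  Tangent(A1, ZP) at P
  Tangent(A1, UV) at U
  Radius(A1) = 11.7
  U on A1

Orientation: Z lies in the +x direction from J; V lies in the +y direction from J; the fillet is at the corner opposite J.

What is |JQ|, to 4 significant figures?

30.73

J is at the origin; JZ is horizontal with |JZ| = 31.5 and Z on the +x side, so Z = (31.50, 0.000). J and V share the same x with |JV| = 35.2 and V on the +y side, so V = (0.000, 35.20). The virtual corner opposite J is at (31.50, 35.20). Since A1 is tangent to ZP there, QP ⟂ ZP and the tangent condition forces QU to be normal to UV, with radius 11.7, so the center Q sits 11.7 in from both sides at Q = (19.80, 23.50). Then |JQ| = |Q − J| = 30.73.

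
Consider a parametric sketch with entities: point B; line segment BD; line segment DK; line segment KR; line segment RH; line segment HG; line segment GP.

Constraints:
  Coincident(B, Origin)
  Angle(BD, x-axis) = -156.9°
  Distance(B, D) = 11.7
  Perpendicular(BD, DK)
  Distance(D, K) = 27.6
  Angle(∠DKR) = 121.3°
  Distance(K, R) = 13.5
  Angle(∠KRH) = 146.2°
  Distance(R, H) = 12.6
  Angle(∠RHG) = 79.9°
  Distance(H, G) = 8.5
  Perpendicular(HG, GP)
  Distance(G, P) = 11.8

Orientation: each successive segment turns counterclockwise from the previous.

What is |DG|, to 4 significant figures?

34.06

∠KRH = 146.2° gives RH at 25.60° from the x-axis; with |RH| = 12.6, H = (24.79, -26.46). ∠RHG = 79.9° gives HG at 125.7° from the x-axis; with |HG| = 8.5, G = (19.83, -19.56). Then |DG| = |G − D| = 34.06.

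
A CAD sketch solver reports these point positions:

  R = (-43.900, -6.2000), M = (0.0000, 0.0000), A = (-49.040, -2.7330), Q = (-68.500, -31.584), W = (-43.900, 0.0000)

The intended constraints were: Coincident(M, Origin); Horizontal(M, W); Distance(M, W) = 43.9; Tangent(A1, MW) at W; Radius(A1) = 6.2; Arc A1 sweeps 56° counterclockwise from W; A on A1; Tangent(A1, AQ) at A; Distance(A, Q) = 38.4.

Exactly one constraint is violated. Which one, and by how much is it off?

Distance(A, Q) = 38.4 — off by 3.60.

M = (0.00, 0.00) ✓; M.y = 0.00, W.y = 0.00 ✓; |MW| = 43.90 ✓; ∠(RW, WM) = 90.00° ✓; |RW| = 6.200 ✓; bearing(R→A) − bearing(R→W) = 56.00° ✓; |RA| = 6.200 ✓; ∠(RA, AQ) = 90.00° ✓; |AQ| = 34.80 ✗.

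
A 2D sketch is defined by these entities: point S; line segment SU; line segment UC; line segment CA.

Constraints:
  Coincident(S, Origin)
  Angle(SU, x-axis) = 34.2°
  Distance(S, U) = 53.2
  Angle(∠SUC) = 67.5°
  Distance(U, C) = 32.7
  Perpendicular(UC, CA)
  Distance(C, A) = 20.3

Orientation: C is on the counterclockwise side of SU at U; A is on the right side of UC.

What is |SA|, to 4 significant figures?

70.54

∠SUC = 67.5°, so UC runs at 34.2° + (180° − 67.5°) = 146.7° from the x-axis; with |UC| = 32.7, C = U + 32.7·(cos 146.7°, sin 146.7°) = (16.67, 47.86). UC is perpendicular to CA; with |CA| = 20.3 on the right of UC, A = C + 20.3·(0.5490, 0.8358) = (27.81, 64.82). Then |SA| = |A − S| = 70.54.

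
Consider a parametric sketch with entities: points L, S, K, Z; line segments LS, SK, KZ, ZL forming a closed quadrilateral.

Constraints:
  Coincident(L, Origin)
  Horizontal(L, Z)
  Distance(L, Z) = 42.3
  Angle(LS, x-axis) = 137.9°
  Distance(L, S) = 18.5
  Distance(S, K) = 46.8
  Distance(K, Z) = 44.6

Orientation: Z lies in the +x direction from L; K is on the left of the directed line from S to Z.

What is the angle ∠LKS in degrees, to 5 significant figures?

22.764°

L is at the origin; L and Z share the same y with |LZ| = 42.3 and Z in +x, so Z = (42.3, 0). LS runs at 137.9° with |LS| = 18.5, so S = (-13.727, 12.403). K is determined by |SK| = 46.8 and |KZ| = 44.6 together: it lies at the intersection of circle(S, 46.8) and circle(Z, 44.6). With |SZ| = 57.383, the foot of the radical line on SZ is 30.444 from S and the perpendicular offset is √(46.8² − 30.444²) = 35.545. Taking the left-of-SZ solution: K = (23.680, 40.527).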